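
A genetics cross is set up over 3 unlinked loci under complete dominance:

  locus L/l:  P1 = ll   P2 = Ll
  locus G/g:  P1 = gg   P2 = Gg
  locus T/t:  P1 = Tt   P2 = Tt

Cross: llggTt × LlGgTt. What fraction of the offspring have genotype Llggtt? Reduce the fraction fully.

llggTt gametes: lgT×4, lgt×4
LlGgTt gametes: LGT×1, LGt×1, LgT×1, Lgt×1, lGT×1, lGt×1, lgT×1, lgt×1
llggTt×LlGgTt grid (8·8=64): LlGgTT=4 LlGgTt=8 LlGgtt=4 LlggTT=4 LlggTt=8 Llggtt=4 llGgTT=4 llGgTt=8 llGgtt=4 llggTT=4 llggTt=8 llggtt=4
Llggtt hits 4/64; gcd=4; 4÷4/64÷4 = 1/16

P(Llggtt) = 1/16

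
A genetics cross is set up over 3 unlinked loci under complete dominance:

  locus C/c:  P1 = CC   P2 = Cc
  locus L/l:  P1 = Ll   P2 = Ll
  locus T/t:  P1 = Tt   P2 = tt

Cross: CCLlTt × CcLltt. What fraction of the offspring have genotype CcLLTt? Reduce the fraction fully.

CCLlTt gametes: CLT×2, CLt×2, ClT×2, Clt×2
CcLltt gametes: CLt×2, Clt×2, cLt×2, clt×2
CCLlTt×CcLltt grid (8·8=64): CCLLTt=4 CCLLtt=4 CCLlTt=8 CCLltt=8 CCllTt=4 CClltt=4 CcLLTt=4 CcLLtt=4 CcLlTt=8 CcLltt=8 CcllTt=4 Cclltt=4
CcLLTt hits 4/64; gcd=4; 4÷4/64÷4 = 1/16

P(CcLLTt) = 1/16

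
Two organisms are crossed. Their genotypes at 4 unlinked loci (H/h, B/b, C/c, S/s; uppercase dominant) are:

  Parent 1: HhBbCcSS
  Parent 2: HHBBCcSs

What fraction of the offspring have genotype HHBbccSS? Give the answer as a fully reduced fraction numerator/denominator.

P(HHBbccSS) = 1/32

HhBbCcSS gametes: HBCS×2, HBcS×2, HbCS×2, HbcS×2, hBCS×2, hBcS×2, hbCS×2, hbcS×2
HHBBCcSs gametes: HBCS×4, HBCs×4, HBcS×4, HBcs×4
HhBbCcSS×HHBBCcSs grid (16·16=256): HHBBCCSS=8 HHBBCCSs=8 HHBBCcSS=16 HHBBCcSs=16 HHBBccSS=8 HHBBccSs=8 HHBbCCSS=8 HHBbCCSs=8 HHBbCcSS=16 HHBbCcSs=16 HHBbccSS=8 HHBbccSs=8 HhBBCCSS=8 HhBBCCSs=8 HhBBCcSS=16 HhBBCcSs=16 HhBBccSS=8 HhBBccSs=8 HhBbCCSS=8 HhBbCCSs=8 HhBbCcSS=16 HhBbCcSs=16 HhBbccSS=8 HhBbccSs=8
HHBbccSS hits 8/256; gcd=8; 8÷8/256÷8 = 1/32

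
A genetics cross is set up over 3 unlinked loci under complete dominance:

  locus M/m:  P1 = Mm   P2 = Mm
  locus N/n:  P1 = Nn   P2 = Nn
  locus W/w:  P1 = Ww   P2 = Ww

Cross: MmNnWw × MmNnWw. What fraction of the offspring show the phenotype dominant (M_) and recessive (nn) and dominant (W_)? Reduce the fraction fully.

MmNnWw gametes: MNW×1, MNw×1, MnW×1, Mnw×1, mNW×1, mNw×1, mnW×1, mnw×1
MmNnWw gametes: MNW×1, MNw×1, MnW×1, Mnw×1, mNW×1, mNw×1, mnW×1, mnw×1
MmNnWw×MmNnWw grid (8·8=64): MMNNWW=1 MMNNWw=2 MMNNww=1 MMNnWW=2 MMNnWw=4 MMNnww=2 MMnnWW=1 MMnnWw=2 MMnnww=1 MmNNWW=2 MmNNWw=4 MmNNww=2 MmNnWW=4 MmNnWw=8 MmNnww=4 MmnnWW=2 MmnnWw=4 Mmnnww=2 mmNNWW=1 mmNNWw=2 mmNNww=1 mmNnWW=2 mmNnWw=4 mmNnww=2 mmnnWW=1 mmnnWw=2 mmnnww=1
M_ nn W_ hits 9/64; gcd=1; 9÷1/64÷1 = 9/64

P(M_ nn W_) = 9/64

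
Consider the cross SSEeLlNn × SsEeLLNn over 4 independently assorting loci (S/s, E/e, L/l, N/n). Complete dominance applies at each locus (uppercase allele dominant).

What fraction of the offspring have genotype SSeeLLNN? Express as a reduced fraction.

SSEeLlNn gametes: SELN×2, SELn×2, SElN×2, SEln×2, SeLN×2, SeLn×2, SelN×2, Seln×2
SsEeLLNn gametes: SELN×2, SELn×2, SeLN×2, SeLn×2, sELN×2, sELn×2, seLN×2, seLn×2
SSEeLlNn×SsEeLLNn grid (16·16=256): SSEELLNN=4 SSEELLNn=8 SSEELLnn=4 SSEELlNN=4 SSEELlNn=8 SSEELlnn=4 SSEeLLNN=8 SSEeLLNn=16 SSEeLLnn=8 SSEeLlNN=8 SSEeLlNn=16 SSEeLlnn=8 SSeeLLNN=4 SSeeLLNn=8 SSeeLLnn=4 SSeeLlNN=4 SSeeLlNn=8 SSeeLlnn=4 SsEELLNN=4 SsEELLNn=8 SsEELLnn=4 SsEELlNN=4 SsEELlNn=8 SsEELlnn=4 SsEeLLNN=8 SsEeLLNn=16 SsEeLLnn=8 SsEeLlNN=8 SsEeLlNn=16 SsEeLlnn=8 SseeLLNN=4 SseeLLNn=8 SseeLLnn=4 SseeLlNN=4 SseeLlNn=8 SseeLlnn=4
SSeeLLNN hits 4/256; gcd=4; 4÷4/256÷4 = 1/64

P(SSeeLLNN) = 1/64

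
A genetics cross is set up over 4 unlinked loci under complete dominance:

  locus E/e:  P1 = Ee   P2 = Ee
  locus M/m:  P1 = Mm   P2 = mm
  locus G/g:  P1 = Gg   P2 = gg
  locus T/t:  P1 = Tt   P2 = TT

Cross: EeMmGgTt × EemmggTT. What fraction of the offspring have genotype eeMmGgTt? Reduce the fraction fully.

EeMmGgTt gametes: EMGT×1, EMGt×1, EMgT×1, EMgt×1, EmGT×1, EmGt×1, EmgT×1, Emgt×1, eMGT×1, eMGt×1, eMgT×1, eMgt×1, emGT×1, emGt×1, emgT×1, emgt×1
EemmggTT gametes: EmgT×8, emgT×8
EeMmGgTt×EemmggTT grid (16·16=256): EEMmGgTT=8 EEMmGgTt=8 EEMmggTT=8 EEMmggTt=8 EEmmGgTT=8 EEmmGgTt=8 EEmmggTT=8 EEmmggTt=8 EeMmGgTT=16 EeMmGgTt=16 EeMmggTT=16 EeMmggTt=16 EemmGgTT=16 EemmGgTt=16 EemmggTT=16 EemmggTt=16 eeMmGgTT=8 eeMmGgTt=8 eeMmggTT=8 eeMmggTt=8 eemmGgTT=8 eemmGgTt=8 eemmggTT=8 eemmggTt=8
eeMmGgTt hits 8/256; gcd=8; 8÷8/256÷8 = 1/32

P(eeMmGgTt) = 1/32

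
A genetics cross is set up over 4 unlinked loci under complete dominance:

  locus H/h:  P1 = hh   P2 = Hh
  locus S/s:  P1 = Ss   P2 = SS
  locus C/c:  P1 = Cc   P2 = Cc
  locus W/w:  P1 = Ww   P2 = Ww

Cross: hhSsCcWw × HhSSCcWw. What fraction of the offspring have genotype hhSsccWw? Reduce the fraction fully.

hhSsCcWw gametes: hSCW×2, hSCw×2, hScW×2, hScw×2, hsCW×2, hsCw×2, hscW×2, hscw×2
HhSSCcWw gametes: HSCW×2, HSCw×2, HScW×2, HScw×2, hSCW×2, hSCw×2, hScW×2, hScw×2
hhSsCcWw×HhSSCcWw grid (16·16=256): HhSSCCWW=4 HhSSCCWw=8 HhSSCCww=4 HhSSCcWW=8 HhSSCcWw=16 HhSSCcww=8 HhSSccWW=4 HhSSccWw=8 HhSSccww=4 HhSsCCWW=4 HhSsCCWw=8 HhSsCCww=4 HhSsCcWW=8 HhSsCcWw=16 HhSsCcww=8 HhSsccWW=4 HhSsccWw=8 HhSsccww=4 hhSSCCWW=4 hhSSCCWw=8 hhSSCCww=4 hhSSCcWW=8 hhSSCcWw=16 hhSSCcww=8 hhSSccWW=4 hhSSccWw=8 hhSSccww=4 hhSsCCWW=4 hhSsCCWw=8 hhSsCCww=4 hhSsCcWW=8 hhSsCcWw=16 hhSsCcww=8 hhSsccWW=4 hhSsccWw=8 hhSsccww=4
hhSsccWw hits 8/256; gcd=8; 8÷8/256÷8 = 1/32

P(hhSsccWw) = 1/32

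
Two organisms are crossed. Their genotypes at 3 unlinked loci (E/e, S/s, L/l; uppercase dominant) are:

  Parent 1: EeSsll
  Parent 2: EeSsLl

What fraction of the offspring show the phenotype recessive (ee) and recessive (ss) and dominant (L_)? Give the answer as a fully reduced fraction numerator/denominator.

P(ee ss L_) = 1/32

EeSsll gametes: ESl×2, Esl×2, eSl×2, esl×2
EeSsLl gametes: ESL×1, ESl×1, EsL×1, Esl×1, eSL×1, eSl×1, esL×1, esl×1
EeSsll×EeSsLl grid (8·8=64): EESSLl=2 EESSll=2 EESsLl=4 EESsll=4 EEssLl=2 EEssll=2 EeSSLl=4 EeSSll=4 EeSsLl=8 EeSsll=8 EessLl=4 Eessll=4 eeSSLl=2 eeSSll=2 eeSsLl=4 eeSsll=4 eessLl=2 eessll=2
ee ss L_ hits 2/64; gcd=2; 2÷2/64÷2 = 1/32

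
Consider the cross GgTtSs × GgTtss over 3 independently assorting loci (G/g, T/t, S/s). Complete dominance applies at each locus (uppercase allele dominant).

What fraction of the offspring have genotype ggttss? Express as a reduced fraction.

P(ggttss) = 1/32

GgTtSs gametes: GTS×1, GTs×1, GtS×1, Gts×1, gTS×1, gTs×1, gtS×1, gts×1
GgTtss gametes: GTs×2, Gts×2, gTs×2, gts×2
GgTtSs×GgTtss grid (8·8=64): GGTTSs=2 GGTTss=2 GGTtSs=4 GGTtss=4 GGttSs=2 GGttss=2 GgTTSs=4 GgTTss=4 GgTtSs=8 GgTtss=8 GgttSs=4 Ggttss=4 ggTTSs=2 ggTTss=2 ggTtSs=4 ggTtss=4 ggttSs=2 ggttss=2
ggttss hits 2/64; gcd=2; 2÷2/64÷2 = 1/32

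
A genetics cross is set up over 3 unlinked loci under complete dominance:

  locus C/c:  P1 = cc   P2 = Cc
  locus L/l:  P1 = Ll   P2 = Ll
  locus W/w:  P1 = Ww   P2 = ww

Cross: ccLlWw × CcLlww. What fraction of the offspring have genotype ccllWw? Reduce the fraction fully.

ccLlWw gametes: cLW×2, cLw×2, clW×2, clw×2
CcLlww gametes: CLw×2, Clw×2, cLw×2, clw×2
ccLlWw×CcLlww grid (8·8=64): CcLLWw=4 CcLLww=4 CcLlWw=8 CcLlww=8 CcllWw=4 Ccllww=4 ccLLWw=4 ccLLww=4 ccLlWw=8 ccLlww=8 ccllWw=4 ccllww=4
ccllWw hits 4/64; gcd=4; 4÷4/64÷4 = 1/16

P(ccllWw) = 1/16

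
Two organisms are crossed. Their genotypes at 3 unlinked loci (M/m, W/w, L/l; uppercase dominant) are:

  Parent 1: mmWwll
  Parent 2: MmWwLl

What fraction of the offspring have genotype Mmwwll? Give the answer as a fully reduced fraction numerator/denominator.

mmWwll gametes: mWl×4, mwl×4
MmWwLl gametes: MWL×1, MWl×1, MwL×1, Mwl×1, mWL×1, mWl×1, mwL×1, mwl×1
mmWwll×MmWwLl grid (8·8=64): MmWWLl=4 MmWWll=4 MmWwLl=8 MmWwll=8 MmwwLl=4 Mmwwll=4 mmWWLl=4 mmWWll=4 mmWwLl=8 mmWwll=8 mmwwLl=4 mmwwll=4
Mmwwll hits 4/64; gcd=4; 4÷4/64÷4 = 1/16

P(Mmwwll) = 1/16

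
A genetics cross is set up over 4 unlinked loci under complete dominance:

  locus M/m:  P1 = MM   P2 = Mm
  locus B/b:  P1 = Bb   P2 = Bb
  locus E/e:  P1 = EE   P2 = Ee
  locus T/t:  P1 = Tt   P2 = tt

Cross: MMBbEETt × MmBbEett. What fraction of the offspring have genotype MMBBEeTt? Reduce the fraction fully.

P(MMBBEeTt) = 1/32

MMBbEETt gametes: MBET×4, MBEt×4, MbET×4, MbEt×4
MmBbEett gametes: MBEt×2, MBet×2, MbEt×2, Mbet×2, mBEt×2, mBet×2, mbEt×2, mbet×2
MMBbEETt×MmBbEett grid (16·16=256): MMBBEETt=8 MMBBEEtt=8 MMBBEeTt=8 MMBBEett=8 MMBbEETt=16 MMBbEEtt=16 MMBbEeTt=16 MMBbEett=16 MMbbEETt=8 MMbbEEtt=8 MMbbEeTt=8 MMbbEett=8 MmBBEETt=8 MmBBEEtt=8 MmBBEeTt=8 MmBBEett=8 MmBbEETt=16 MmBbEEtt=16 MmBbEeTt=16 MmBbEett=16 MmbbEETt=8 MmbbEEtt=8 MmbbEeTt=8 MmbbEett=8
MMBBEeTt hits 8/256; gcd=8; 8÷8/256÷8 = 1/32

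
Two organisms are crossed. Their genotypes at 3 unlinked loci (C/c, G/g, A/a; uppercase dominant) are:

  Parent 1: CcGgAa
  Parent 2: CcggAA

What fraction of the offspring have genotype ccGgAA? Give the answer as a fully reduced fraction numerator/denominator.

CcGgAa gametes: CGA×1, CGa×1, CgA×1, Cga×1, cGA×1, cGa×1, cgA×1, cga×1
CcggAA gametes: CgA×4, cgA×4
CcGgAa×CcggAA grid (8·8=64): CCGgAA=4 CCGgAa=4 CCggAA=4 CCggAa=4 CcGgAA=8 CcGgAa=8 CcggAA=8 CcggAa=8 ccGgAA=4 ccGgAa=4 ccggAA=4 ccggAa=4
ccGgAA hits 4/64; gcd=4; 4÷4/64÷4 = 1/16

P(ccGgAA) = 1/16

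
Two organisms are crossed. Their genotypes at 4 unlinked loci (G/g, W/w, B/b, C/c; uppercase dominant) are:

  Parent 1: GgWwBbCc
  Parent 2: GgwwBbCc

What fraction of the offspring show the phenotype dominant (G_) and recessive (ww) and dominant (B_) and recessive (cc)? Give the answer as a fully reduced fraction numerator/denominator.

GgWwBbCc gametes: GWBC×1, GWBc×1, GWbC×1, GWbc×1, GwBC×1, GwBc×1, GwbC×1, Gwbc×1, gWBC×1, gWBc×1, gWbC×1, gWbc×1, gwBC×1, gwBc×1, gwbC×1, gwbc×1
GgwwBbCc gametes: GwBC×2, GwBc×2, GwbC×2, Gwbc×2, gwBC×2, gwBc×2, gwbC×2, gwbc×2
GgWwBbCc×GgwwBbCc grid (16·16=256): GGWwBBCC=2 GGWwBBCc=4 GGWwBBcc=2 GGWwBbCC=4 GGWwBbCc=8 GGWwBbcc=4 GGWwbbCC=2 GGWwbbCc=4 GGWwbbcc=2 GGwwBBCC=2 GGwwBBCc=4 GGwwBBcc=2 GGwwBbCC=4 GGwwBbCc=8 GGwwBbcc=4 GGwwbbCC=2 GGwwbbCc=4 GGwwbbcc=2 GgWwBBCC=4 GgWwBBCc=8 GgWwBBcc=4 GgWwBbCC=8 GgWwBbCc=16 GgWwBbcc=8 GgWwbbCC=4 GgWwbbCc=8 GgWwbbcc=4 GgwwBBCC=4 GgwwBBCc=8 GgwwBBcc=4 GgwwBbCC=8 GgwwBbCc=16 GgwwBbcc=8 GgwwbbCC=4 GgwwbbCc=8 Ggwwbbcc=4 ggWwBBCC=2 ggWwBBCc=4 ggWwBBcc=2 ggWwBbCC=4 ggWwBbCc=8 ggWwBbcc=4 ggWwbbCC=2 ggWwbbCc=4 ggWwbbcc=2 ggwwBBCC=2 ggwwBBCc=4 ggwwBBcc=2 ggwwBbCC=4 ggwwBbCc=8 ggwwBbcc=4 ggwwbbCC=2 ggwwbbCc=4 ggwwbbcc=2
G_ ww B_ cc hits 18/256; gcd=2; 18÷2/256÷2 = 9/128

P(G_ ww B_ cc) = 9/128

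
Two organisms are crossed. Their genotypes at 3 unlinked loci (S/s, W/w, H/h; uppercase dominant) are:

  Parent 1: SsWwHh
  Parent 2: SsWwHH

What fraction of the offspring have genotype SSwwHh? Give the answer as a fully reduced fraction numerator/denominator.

P(SSwwHh) = 1/32

SsWwHh gametes: SWH×1, SWh×1, SwH×1, Swh×1, sWH×1, sWh×1, swH×1, swh×1
SsWwHH gametes: SWH×2, SwH×2, sWH×2, swH×2
SsWwHh×SsWwHH grid (8·8=64): SSWWHH=2 SSWWHh=2 SSWwHH=4 SSWwHh=4 SSwwHH=2 SSwwHh=2 SsWWHH=4 SsWWHh=4 SsWwHH=8 SsWwHh=8 SswwHH=4 SswwHh=4 ssWWHH=2 ssWWHh=2 ssWwHH=4 ssWwHh=4 sswwHH=2 sswwHh=2
SSwwHh hits 2/64; gcd=2; 2÷2/64÷2 = 1/32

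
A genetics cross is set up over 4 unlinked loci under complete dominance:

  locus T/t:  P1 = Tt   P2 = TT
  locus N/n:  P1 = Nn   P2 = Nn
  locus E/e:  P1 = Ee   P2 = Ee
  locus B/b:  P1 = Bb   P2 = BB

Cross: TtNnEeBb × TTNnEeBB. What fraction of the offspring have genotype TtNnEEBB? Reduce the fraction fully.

TtNnEeBb gametes: TNEB×1, TNEb×1, TNeB×1, TNeb×1, TnEB×1, TnEb×1, TneB×1, Tneb×1, tNEB×1, tNEb×1, tNeB×1, tNeb×1, tnEB×1, tnEb×1, tneB×1, tneb×1
TTNnEeBB gametes: TNEB×4, TNeB×4, TnEB×4, TneB×4
TtNnEeBb×TTNnEeBB grid (16·16=256): TTNNEEBB=4 TTNNEEBb=4 TTNNEeBB=8 TTNNEeBb=8 TTNNeeBB=4 TTNNeeBb=4 TTNnEEBB=8 TTNnEEBb=8 TTNnEeBB=16 TTNnEeBb=16 TTNneeBB=8 TTNneeBb=8 TTnnEEBB=4 TTnnEEBb=4 TTnnEeBB=8 TTnnEeBb=8 TTnneeBB=4 TTnneeBb=4 TtNNEEBB=4 TtNNEEBb=4 TtNNEeBB=8 TtNNEeBb=8 TtNNeeBB=4 TtNNeeBb=4 TtNnEEBB=8 TtNnEEBb=8 TtNnEeBB=16 TtNnEeBb=16 TtNneeBB=8 TtNneeBb=8 TtnnEEBB=4 TtnnEEBb=4 TtnnEeBB=8 TtnnEeBb=8 TtnneeBB=4 TtnneeBb=4
TtNnEEBB hits 8/256; gcd=8; 8÷8/256÷8 = 1/32

P(TtNnEEBB) = 1/32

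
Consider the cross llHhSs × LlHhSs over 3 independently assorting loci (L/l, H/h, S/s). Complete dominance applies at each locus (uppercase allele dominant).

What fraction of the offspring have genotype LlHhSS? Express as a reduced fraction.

llHhSs gametes: lHS×2, lHs×2, lhS×2, lhs×2
LlHhSs gametes: LHS×1, LHs×1, LhS×1, Lhs×1, lHS×1, lHs×1, lhS×1, lhs×1
llHhSs×LlHhSs grid (8·8=64): LlHHSS=2 LlHHSs=4 LlHHss=2 LlHhSS=4 LlHhSs=8 LlHhss=4 LlhhSS=2 LlhhSs=4 Llhhss=2 llHHSS=2 llHHSs=4 llHHss=2 llHhSS=4 llHhSs=8 llHhss=4 llhhSS=2 llhhSs=4 llhhss=2
LlHhSS hits 4/64; gcd=4; 4÷4/64÷4 = 1/16

P(LlHhSS) = 1/16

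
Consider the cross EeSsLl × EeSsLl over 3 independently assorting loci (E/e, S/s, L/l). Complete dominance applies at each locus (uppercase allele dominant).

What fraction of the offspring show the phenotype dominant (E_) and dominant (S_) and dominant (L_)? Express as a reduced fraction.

EeSsLl gametes: ESL×1, ESl×1, EsL×1, Esl×1, eSL×1, eSl×1, esL×1, esl×1
EeSsLl gametes: ESL×1, ESl×1, EsL×1, Esl×1, eSL×1, eSl×1, esL×1, esl×1
EeSsLl×EeSsLl grid (8·8=64): EESSLL=1 EESSLl=2 EESSll=1 EESsLL=2 EESsLl=4 EESsll=2 EEssLL=1 EEssLl=2 EEssll=1 EeSSLL=2 EeSSLl=4 EeSSll=2 EeSsLL=4 EeSsLl=8 EeSsll=4 EessLL=2 EessLl=4 Eessll=2 eeSSLL=1 eeSSLl=2 eeSSll=1 eeSsLL=2 eeSsLl=4 eeSsll=2 eessLL=1 eessLl=2 eessll=1
E_ S_ L_ hits 27/64; gcd=1; 27÷1/64÷1 = 27/64

P(E_ S_ L_) = 27/64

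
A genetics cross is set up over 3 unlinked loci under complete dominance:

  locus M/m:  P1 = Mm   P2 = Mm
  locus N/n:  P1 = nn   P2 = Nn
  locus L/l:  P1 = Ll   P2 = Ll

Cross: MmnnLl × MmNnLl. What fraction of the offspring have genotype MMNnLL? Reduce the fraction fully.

P(MMNnLL) = 1/32

MmnnLl gametes: MnL×2, Mnl×2, mnL×2, mnl×2
MmNnLl gametes: MNL×1, MNl×1, MnL×1, Mnl×1, mNL×1, mNl×1, mnL×1, mnl×1
MmnnLl×MmNnLl grid (8·8=64): MMNnLL=2 MMNnLl=4 MMNnll=2 MMnnLL=2 MMnnLl=4 MMnnll=2 MmNnLL=4 MmNnLl=8 MmNnll=4 MmnnLL=4 MmnnLl=8 Mmnnll=4 mmNnLL=2 mmNnLl=4 mmNnll=2 mmnnLL=2 mmnnLl=4 mmnnll=2
MMNnLL hits 2/64; gcd=2; 2÷2/64÷2 = 1/32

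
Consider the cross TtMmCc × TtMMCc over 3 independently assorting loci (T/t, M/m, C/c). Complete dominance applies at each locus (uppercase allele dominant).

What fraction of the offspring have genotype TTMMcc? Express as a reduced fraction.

P(TTMMcc) = 1/32

TtMmCc gametes: TMC×1, TMc×1, TmC×1, Tmc×1, tMC×1, tMc×1, tmC×1, tmc×1
TtMMCc gametes: TMC×2, TMc×2, tMC×2, tMc×2
TtMmCc×TtMMCc grid (8·8=64): TTMMCC=2 TTMMCc=4 TTMMcc=2 TTMmCC=2 TTMmCc=4 TTMmcc=2 TtMMCC=4 TtMMCc=8 TtMMcc=4 TtMmCC=4 TtMmCc=8 TtMmcc=4 ttMMCC=2 ttMMCc=4 ttMMcc=2 ttMmCC=2 ttMmCc=4 ttMmcc=2
TTMMcc hits 2/64; gcd=2; 2÷2/64÷2 = 1/32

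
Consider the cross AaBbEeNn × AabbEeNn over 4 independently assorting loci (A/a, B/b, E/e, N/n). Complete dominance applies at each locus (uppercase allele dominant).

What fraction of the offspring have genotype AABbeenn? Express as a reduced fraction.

AaBbEeNn gametes: ABEN×1, ABEn×1, ABeN×1, ABen×1, AbEN×1, AbEn×1, AbeN×1, Aben×1, aBEN×1, aBEn×1, aBeN×1, aBen×1, abEN×1, abEn×1, abeN×1, aben×1
AabbEeNn gametes: AbEN×2, AbEn×2, AbeN×2, Aben×2, abEN×2, abEn×2, abeN×2, aben×2
AaBbEeNn×AabbEeNn grid (16·16=256): AABbEENN=2 AABbEENn=4 AABbEEnn=2 AABbEeNN=4 AABbEeNn=8 AABbEenn=4 AABbeeNN=2 AABbeeNn=4 AABbeenn=2 AAbbEENN=2 AAbbEENn=4 AAbbEEnn=2 AAbbEeNN=4 AAbbEeNn=8 AAbbEenn=4 AAbbeeNN=2 AAbbeeNn=4 AAbbeenn=2 AaBbEENN=4 AaBbEENn=8 AaBbEEnn=4 AaBbEeNN=8 AaBbEeNn=16 AaBbEenn=8 AaBbeeNN=4 AaBbeeNn=8 AaBbeenn=4 AabbEENN=4 AabbEENn=8 AabbEEnn=4 AabbEeNN=8 AabbEeNn=16 AabbEenn=8 AabbeeNN=4 AabbeeNn=8 Aabbeenn=4 aaBbEENN=2 aaBbEENn=4 aaBbEEnn=2 aaBbEeNN=4 aaBbEeNn=8 aaBbEenn=4 aaBbeeNN=2 aaBbeeNn=4 aaBbeenn=2 aabbEENN=2 aabbEENn=4 aabbEEnn=2 aabbEeNN=4 aabbEeNn=8 aabbEenn=4 aabbeeNN=2 aabbeeNn=4 aabbeenn=2
AABbeenn hits 2/256; gcd=2; 2÷2/256÷2 = 1/128

P(AABbeenn) = 1/128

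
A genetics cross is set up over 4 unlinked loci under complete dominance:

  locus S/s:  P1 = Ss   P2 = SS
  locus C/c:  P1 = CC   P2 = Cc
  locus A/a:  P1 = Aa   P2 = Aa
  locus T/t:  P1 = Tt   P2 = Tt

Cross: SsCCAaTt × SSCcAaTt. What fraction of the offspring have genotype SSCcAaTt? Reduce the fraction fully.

P(SSCcAaTt) = 1/16

SsCCAaTt gametes: SCAT×2, SCAt×2, SCaT×2, SCat×2, sCAT×2, sCAt×2, sCaT×2, sCat×2
SSCcAaTt gametes: SCAT×2, SCAt×2, SCaT×2, SCat×2, ScAT×2, ScAt×2, ScaT×2, Scat×2
SsCCAaTt×SSCcAaTt grid (16·16=256): SSCCAATT=4 SSCCAATt=8 SSCCAAtt=4 SSCCAaTT=8 SSCCAaTt=16 SSCCAatt=8 SSCCaaTT=4 SSCCaaTt=8 SSCCaatt=4 SSCcAATT=4 SSCcAATt=8 SSCcAAtt=4 SSCcAaTT=8 SSCcAaTt=16 SSCcAatt=8 SSCcaaTT=4 SSCcaaTt=8 SSCcaatt=4 SsCCAATT=4 SsCCAATt=8 SsCCAAtt=4 SsCCAaTT=8 SsCCAaTt=16 SsCCAatt=8 SsCCaaTT=4 SsCCaaTt=8 SsCCaatt=4 SsCcAATT=4 SsCcAATt=8 SsCcAAtt=4 SsCcAaTT=8 SsCcAaTt=16 SsCcAatt=8 SsCcaaTT=4 SsCcaaTt=8 SsCcaatt=4
SSCcAaTt hits 16/256; gcd=16; 16÷16/256÷16 = 1/16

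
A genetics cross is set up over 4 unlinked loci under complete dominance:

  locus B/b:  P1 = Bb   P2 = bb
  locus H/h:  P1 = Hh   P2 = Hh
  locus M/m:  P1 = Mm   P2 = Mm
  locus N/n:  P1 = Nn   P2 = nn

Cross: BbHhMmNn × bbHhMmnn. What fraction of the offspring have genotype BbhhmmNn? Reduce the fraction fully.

P(BbhhmmNn) = 1/64

BbHhMmNn gametes: BHMN×1, BHMn×1, BHmN×1, BHmn×1, BhMN×1, BhMn×1, BhmN×1, Bhmn×1, bHMN×1, bHMn×1, bHmN×1, bHmn×1, bhMN×1, bhMn×1, bhmN×1, bhmn×1
bbHhMmnn gametes: bHMn×4, bHmn×4, bhMn×4, bhmn×4
BbHhMmNn×bbHhMmnn grid (16·16=256): BbHHMMNn=4 BbHHMMnn=4 BbHHMmNn=8 BbHHMmnn=8 BbHHmmNn=4 BbHHmmnn=4 BbHhMMNn=8 BbHhMMnn=8 BbHhMmNn=16 BbHhMmnn=16 BbHhmmNn=8 BbHhmmnn=8 BbhhMMNn=4 BbhhMMnn=4 BbhhMmNn=8 BbhhMmnn=8 BbhhmmNn=4 Bbhhmmnn=4 bbHHMMNn=4 bbHHMMnn=4 bbHHMmNn=8 bbHHMmnn=8 bbHHmmNn=4 bbHHmmnn=4 bbHhMMNn=8 bbHhMMnn=8 bbHhMmNn=16 bbHhMmnn=16 bbHhmmNn=8 bbHhmmnn=8 bbhhMMNn=4 bbhhMMnn=4 bbhhMmNn=8 bbhhMmnn=8 bbhhmmNn=4 bbhhmmnn=4
BbhhmmNn hits 4/256; gcd=4; 4÷4/256÷4 = 1/64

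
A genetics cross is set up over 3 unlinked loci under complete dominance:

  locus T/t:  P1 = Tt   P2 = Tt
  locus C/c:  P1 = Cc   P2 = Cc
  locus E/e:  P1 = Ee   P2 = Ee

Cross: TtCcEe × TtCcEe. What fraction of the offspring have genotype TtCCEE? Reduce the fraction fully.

P(TtCCEE) = 1/32

TtCcEe gametes: TCE×1, TCe×1, TcE×1, Tce×1, tCE×1, tCe×1, tcE×1, tce×1
TtCcEe gametes: TCE×1, TCe×1, TcE×1, Tce×1, tCE×1, tCe×1, tcE×1, tce×1
TtCcEe×TtCcEe grid (8·8=64): TTCCEE=1 TTCCEe=2 TTCCee=1 TTCcEE=2 TTCcEe=4 TTCcee=2 TTccEE=1 TTccEe=2 TTccee=1 TtCCEE=2 TtCCEe=4 TtCCee=2 TtCcEE=4 TtCcEe=8 TtCcee=4 TtccEE=2 TtccEe=4 Ttccee=2 ttCCEE=1 ttCCEe=2 ttCCee=1 ttCcEE=2 ttCcEe=4 ttCcee=2 ttccEE=1 ttccEe=2 ttccee=1
TtCCEE hits 2/64; gcd=2; 2÷2/64÷2 = 1/32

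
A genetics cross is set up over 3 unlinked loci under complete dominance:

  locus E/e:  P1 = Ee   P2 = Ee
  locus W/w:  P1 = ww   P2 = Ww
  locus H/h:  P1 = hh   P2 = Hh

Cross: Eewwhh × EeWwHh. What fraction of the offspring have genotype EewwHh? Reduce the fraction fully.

Eewwhh gametes: Ewh×4, ewh×4
EeWwHh gametes: EWH×1, EWh×1, EwH×1, Ewh×1, eWH×1, eWh×1, ewH×1, ewh×1
Eewwhh×EeWwHh grid (8·8=64): EEWwHh=4 EEWwhh=4 EEwwHh=4 EEwwhh=4 EeWwHh=8 EeWwhh=8 EewwHh=8 Eewwhh=8 eeWwHh=4 eeWwhh=4 eewwHh=4 eewwhh=4
EewwHh hits 8/64; gcd=8; 8÷8/64÷8 = 1/8

P(EewwHh) = 1/8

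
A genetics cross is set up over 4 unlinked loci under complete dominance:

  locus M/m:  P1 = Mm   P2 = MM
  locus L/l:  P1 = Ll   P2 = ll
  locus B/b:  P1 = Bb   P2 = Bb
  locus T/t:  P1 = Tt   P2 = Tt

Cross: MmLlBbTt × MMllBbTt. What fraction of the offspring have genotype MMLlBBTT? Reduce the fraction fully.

P(MMLlBBTT) = 1/64

MmLlBbTt gametes: MLBT×1, MLBt×1, MLbT×1, MLbt×1, MlBT×1, MlBt×1, MlbT×1, Mlbt×1, mLBT×1, mLBt×1, mLbT×1, mLbt×1, mlBT×1, mlBt×1, mlbT×1, mlbt×1
MMllBbTt gametes: MlBT×4, MlBt×4, MlbT×4, Mlbt×4
MmLlBbTt×MMllBbTt grid (16·16=256): MMLlBBTT=4 MMLlBBTt=8 MMLlBBtt=4 MMLlBbTT=8 MMLlBbTt=16 MMLlBbtt=8 MMLlbbTT=4 MMLlbbTt=8 MMLlbbtt=4 MMllBBTT=4 MMllBBTt=8 MMllBBtt=4 MMllBbTT=8 MMllBbTt=16 MMllBbtt=8 MMllbbTT=4 MMllbbTt=8 MMllbbtt=4 MmLlBBTT=4 MmLlBBTt=8 MmLlBBtt=4 MmLlBbTT=8 MmLlBbTt=16 MmLlBbtt=8 MmLlbbTT=4 MmLlbbTt=8 MmLlbbtt=4 MmllBBTT=4 MmllBBTt=8 MmllBBtt=4 MmllBbTT=8 MmllBbTt=16 MmllBbtt=8 MmllbbTT=4 MmllbbTt=8 Mmllbbtt=4
MMLlBBTT hits 4/256; gcd=4; 4÷4/256÷4 = 1/64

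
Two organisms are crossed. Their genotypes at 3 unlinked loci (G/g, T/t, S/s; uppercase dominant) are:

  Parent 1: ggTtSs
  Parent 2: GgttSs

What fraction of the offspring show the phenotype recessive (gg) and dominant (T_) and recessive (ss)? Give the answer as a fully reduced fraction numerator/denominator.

ggTtSs gametes: gTS×2, gTs×2, gtS×2, gts×2
GgttSs gametes: GtS×2, Gts×2, gtS×2, gts×2
ggTtSs×GgttSs grid (8·8=64): GgTtSS=4 GgTtSs=8 GgTtss=4 GgttSS=4 GgttSs=8 Ggttss=4 ggTtSS=4 ggTtSs=8 ggTtss=4 ggttSS=4 ggttSs=8 ggttss=4
gg T_ ss hits 4/64; gcd=4; 4÷4/64÷4 = 1/16

P(gg T_ ss) = 1/16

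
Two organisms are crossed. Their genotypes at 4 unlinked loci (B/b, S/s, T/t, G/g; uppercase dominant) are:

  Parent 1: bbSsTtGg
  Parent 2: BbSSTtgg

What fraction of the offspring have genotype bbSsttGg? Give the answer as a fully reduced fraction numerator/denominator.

P(bbSsttGg) = 1/32

bbSsTtGg gametes: bSTG×2, bSTg×2, bStG×2, bStg×2, bsTG×2, bsTg×2, bstG×2, bstg×2
BbSSTtgg gametes: BSTg×4, BStg×4, bSTg×4, bStg×4
bbSsTtGg×BbSSTtgg grid (16·16=256): BbSSTTGg=8 BbSSTTgg=8 BbSSTtGg=16 BbSSTtgg=16 BbSSttGg=8 BbSSttgg=8 BbSsTTGg=8 BbSsTTgg=8 BbSsTtGg=16 BbSsTtgg=16 BbSsttGg=8 BbSsttgg=8 bbSSTTGg=8 bbSSTTgg=8 bbSSTtGg=16 bbSSTtgg=16 bbSSttGg=8 bbSSttgg=8 bbSsTTGg=8 bbSsTTgg=8 bbSsTtGg=16 bbSsTtgg=16 bbSsttGg=8 bbSsttgg=8
bbSsttGg hits 8/256; gcd=8; 8÷8/256÷8 = 1/32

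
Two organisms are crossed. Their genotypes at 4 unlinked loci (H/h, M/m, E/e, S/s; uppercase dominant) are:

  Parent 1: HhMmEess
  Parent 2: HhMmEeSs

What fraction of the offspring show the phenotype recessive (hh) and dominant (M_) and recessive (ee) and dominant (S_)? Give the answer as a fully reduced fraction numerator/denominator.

P(hh M_ ee S_) = 3/128

HhMmEess gametes: HMEs×2, HMes×2, HmEs×2, Hmes×2, hMEs×2, hMes×2, hmEs×2, hmes×2
HhMmEeSs gametes: HMES×1, HMEs×1, HMeS×1, HMes×1, HmES×1, HmEs×1, HmeS×1, Hmes×1, hMES×1, hMEs×1, hMeS×1, hMes×1, hmES×1, hmEs×1, hmeS×1, hmes×1
HhMmEess×HhMmEeSs grid (16·16=256): HHMMEESs=2 HHMMEEss=2 HHMMEeSs=4 HHMMEess=4 HHMMeeSs=2 HHMMeess=2 HHMmEESs=4 HHMmEEss=4 HHMmEeSs=8 HHMmEess=8 HHMmeeSs=4 HHMmeess=4 HHmmEESs=2 HHmmEEss=2 HHmmEeSs=4 HHmmEess=4 HHmmeeSs=2 HHmmeess=2 HhMMEESs=4 HhMMEEss=4 HhMMEeSs=8 HhMMEess=8 HhMMeeSs=4 HhMMeess=4 HhMmEESs=8 HhMmEEss=8 HhMmEeSs=16 HhMmEess=16 HhMmeeSs=8 HhMmeess=8 HhmmEESs=4 HhmmEEss=4 HhmmEeSs=8 HhmmEess=8 HhmmeeSs=4 Hhmmeess=4 hhMMEESs=2 hhMMEEss=2 hhMMEeSs=4 hhMMEess=4 hhMMeeSs=2 hhMMeess=2 hhMmEESs=4 hhMmEEss=4 hhMmEeSs=8 hhMmEess=8 hhMmeeSs=4 hhMmeess=4 hhmmEESs=2 hhmmEEss=2 hhmmEeSs=4 hhmmEess=4 hhmmeeSs=2 hhmmeess=2
hh M_ ee S_ hits 6/256; gcd=2; 6÷2/256÷2 = 3/128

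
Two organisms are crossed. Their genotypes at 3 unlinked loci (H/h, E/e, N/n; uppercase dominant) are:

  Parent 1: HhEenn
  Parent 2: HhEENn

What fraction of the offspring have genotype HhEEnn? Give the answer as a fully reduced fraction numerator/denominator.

P(HhEEnn) = 1/8

HhEenn gametes: HEn×2, Hen×2, hEn×2, hen×2
HhEENn gametes: HEN×2, HEn×2, hEN×2, hEn×2
HhEenn×HhEENn grid (8·8=64): HHEENn=4 HHEEnn=4 HHEeNn=4 HHEenn=4 HhEENn=8 HhEEnn=8 HhEeNn=8 HhEenn=8 hhEENn=4 hhEEnn=4 hhEeNn=4 hhEenn=4
HhEEnn hits 8/64; gcd=8; 8÷8/64÷8 = 1/8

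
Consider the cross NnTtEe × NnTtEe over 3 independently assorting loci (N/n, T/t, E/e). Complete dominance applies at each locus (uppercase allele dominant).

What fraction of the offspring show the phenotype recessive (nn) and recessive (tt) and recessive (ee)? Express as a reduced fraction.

P(nn tt ee) = 1/64

NnTtEe gametes: NTE×1, NTe×1, NtE×1, Nte×1, nTE×1, nTe×1, ntE×1, nte×1
NnTtEe gametes: NTE×1, NTe×1, NtE×1, Nte×1, nTE×1, nTe×1, ntE×1, nte×1
NnTtEe×NnTtEe grid (8·8=64): NNTTEE=1 NNTTEe=2 NNTTee=1 NNTtEE=2 NNTtEe=4 NNTtee=2 NNttEE=1 NNttEe=2 NNttee=1 NnTTEE=2 NnTTEe=4 NnTTee=2 NnTtEE=4 NnTtEe=8 NnTtee=4 NnttEE=2 NnttEe=4 Nnttee=2 nnTTEE=1 nnTTEe=2 nnTTee=1 nnTtEE=2 nnTtEe=4 nnTtee=2 nnttEE=1 nnttEe=2 nnttee=1
nn tt ee hits 1/64; gcd=1; 1÷1/64÷1 = 1/64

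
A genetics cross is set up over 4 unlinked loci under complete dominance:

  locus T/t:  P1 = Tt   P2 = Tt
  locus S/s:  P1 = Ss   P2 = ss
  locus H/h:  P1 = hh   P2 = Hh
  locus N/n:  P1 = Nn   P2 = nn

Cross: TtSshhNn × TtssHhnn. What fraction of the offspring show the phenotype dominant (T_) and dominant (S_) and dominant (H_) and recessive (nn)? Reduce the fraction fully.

TtSshhNn gametes: TShN×2, TShn×2, TshN×2, Tshn×2, tShN×2, tShn×2, tshN×2, tshn×2
TtssHhnn gametes: TsHn×4, Tshn×4, tsHn×4, tshn×4
TtSshhNn×TtssHhnn grid (16·16=256): TTSsHhNn=8 TTSsHhnn=8 TTSshhNn=8 TTSshhnn=8 TTssHhNn=8 TTssHhnn=8 TTsshhNn=8 TTsshhnn=8 TtSsHhNn=16 TtSsHhnn=16 TtSshhNn=16 TtSshhnn=16 TtssHhNn=16 TtssHhnn=16 TtsshhNn=16 Ttsshhnn=16 ttSsHhNn=8 ttSsHhnn=8 ttSshhNn=8 ttSshhnn=8 ttssHhNn=8 ttssHhnn=8 ttsshhNn=8 ttsshhnn=8
T_ S_ H_ nn hits 24/256; gcd=8; 24÷8/256÷8 = 3/32

P(T_ S_ H_ nn) = 3/32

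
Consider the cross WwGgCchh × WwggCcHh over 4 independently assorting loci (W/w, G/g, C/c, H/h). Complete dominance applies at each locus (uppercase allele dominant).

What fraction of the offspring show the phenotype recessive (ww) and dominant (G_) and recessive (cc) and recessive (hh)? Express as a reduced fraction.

P(ww G_ cc hh) = 1/64

WwGgCchh gametes: WGCh×2, WGch×2, WgCh×2, Wgch×2, wGCh×2, wGch×2, wgCh×2, wgch×2
WwggCcHh gametes: WgCH×2, WgCh×2, WgcH×2, Wgch×2, wgCH×2, wgCh×2, wgcH×2, wgch×2
WwGgCchh×WwggCcHh grid (16·16=256): WWGgCCHh=4 WWGgCChh=4 WWGgCcHh=8 WWGgCchh=8 WWGgccHh=4 WWGgcchh=4 WWggCCHh=4 WWggCChh=4 WWggCcHh=8 WWggCchh=8 WWggccHh=4 WWggcchh=4 WwGgCCHh=8 WwGgCChh=8 WwGgCcHh=16 WwGgCchh=16 WwGgccHh=8 WwGgcchh=8 WwggCCHh=8 WwggCChh=8 WwggCcHh=16 WwggCchh=16 WwggccHh=8 Wwggcchh=8 wwGgCCHh=4 wwGgCChh=4 wwGgCcHh=8 wwGgCchh=8 wwGgccHh=4 wwGgcchh=4 wwggCCHh=4 wwggCChh=4 wwggCcHh=8 wwggCchh=8 wwggccHh=4 wwggcchh=4
ww G_ cc hh hits 4/256; gcd=4; 4÷4/256÷4 = 1/64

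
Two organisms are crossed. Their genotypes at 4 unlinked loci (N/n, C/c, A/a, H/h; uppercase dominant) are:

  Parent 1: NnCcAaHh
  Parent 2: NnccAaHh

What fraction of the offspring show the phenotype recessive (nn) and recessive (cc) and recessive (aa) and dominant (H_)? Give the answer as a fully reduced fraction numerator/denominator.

NnCcAaHh gametes: NCAH×1, NCAh×1, NCaH×1, NCah×1, NcAH×1, NcAh×1, NcaH×1, Ncah×1, nCAH×1, nCAh×1, nCaH×1, nCah×1, ncAH×1, ncAh×1, ncaH×1, ncah×1
NnccAaHh gametes: NcAH×2, NcAh×2, NcaH×2, Ncah×2, ncAH×2, ncAh×2, ncaH×2, ncah×2
NnCcAaHh×NnccAaHh grid (16·16=256): NNCcAAHH=2 NNCcAAHh=4 NNCcAAhh=2 NNCcAaHH=4 NNCcAaHh=8 NNCcAahh=4 NNCcaaHH=2 NNCcaaHh=4 NNCcaahh=2 NNccAAHH=2 NNccAAHh=4 NNccAAhh=2 NNccAaHH=4 NNccAaHh=8 NNccAahh=4 NNccaaHH=2 NNccaaHh=4 NNccaahh=2 NnCcAAHH=4 NnCcAAHh=8 NnCcAAhh=4 NnCcAaHH=8 NnCcAaHh=16 NnCcAahh=8 NnCcaaHH=4 NnCcaaHh=8 NnCcaahh=4 NnccAAHH=4 NnccAAHh=8 NnccAAhh=4 NnccAaHH=8 NnccAaHh=16 NnccAahh=8 NnccaaHH=4 NnccaaHh=8 Nnccaahh=4 nnCcAAHH=2 nnCcAAHh=4 nnCcAAhh=2 nnCcAaHH=4 nnCcAaHh=8 nnCcAahh=4 nnCcaaHH=2 nnCcaaHh=4 nnCcaahh=2 nnccAAHH=2 nnccAAHh=4 nnccAAhh=2 nnccAaHH=4 nnccAaHh=8 nnccAahh=4 nnccaaHH=2 nnccaaHh=4 nnccaahh=2
nn cc aa H_ hits 6/256; gcd=2; 6÷2/256÷2 = 3/128

P(nn cc aa H_) = 3/128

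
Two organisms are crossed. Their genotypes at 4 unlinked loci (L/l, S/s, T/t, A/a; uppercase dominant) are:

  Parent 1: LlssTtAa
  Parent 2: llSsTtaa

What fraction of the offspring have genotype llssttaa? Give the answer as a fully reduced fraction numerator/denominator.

LlssTtAa gametes: LsTA×2, LsTa×2, LstA×2, Lsta×2, lsTA×2, lsTa×2, lstA×2, lsta×2
llSsTtaa gametes: lSTa×4, lSta×4, lsTa×4, lsta×4
LlssTtAa×llSsTtaa grid (16·16=256): LlSsTTAa=8 LlSsTTaa=8 LlSsTtAa=16 LlSsTtaa=16 LlSsttAa=8 LlSsttaa=8 LlssTTAa=8 LlssTTaa=8 LlssTtAa=16 LlssTtaa=16 LlssttAa=8 Llssttaa=8 llSsTTAa=8 llSsTTaa=8 llSsTtAa=16 llSsTtaa=16 llSsttAa=8 llSsttaa=8 llssTTAa=8 llssTTaa=8 llssTtAa=16 llssTtaa=16 llssttAa=8 llssttaa=8
llssttaa hits 8/256; gcd=8; 8÷8/256÷8 = 1/32

P(llssttaa) = 1/32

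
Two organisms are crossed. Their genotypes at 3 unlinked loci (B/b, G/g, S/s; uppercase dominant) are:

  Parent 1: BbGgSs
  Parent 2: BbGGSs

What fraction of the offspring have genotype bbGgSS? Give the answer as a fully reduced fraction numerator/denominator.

BbGgSs gametes: BGS×1, BGs×1, BgS×1, Bgs×1, bGS×1, bGs×1, bgS×1, bgs×1
BbGGSs gametes: BGS×2, BGs×2, bGS×2, bGs×2
BbGgSs×BbGGSs grid (8·8=64): BBGGSS=2 BBGGSs=4 BBGGss=2 BBGgSS=2 BBGgSs=4 BBGgss=2 BbGGSS=4 BbGGSs=8 BbGGss=4 BbGgSS=4 BbGgSs=8 BbGgss=4 bbGGSS=2 bbGGSs=4 bbGGss=2 bbGgSS=2 bbGgSs=4 bbGgss=2
bbGgSS hits 2/64; gcd=2; 2÷2/64÷2 = 1/32

P(bbGgSS) = 1/32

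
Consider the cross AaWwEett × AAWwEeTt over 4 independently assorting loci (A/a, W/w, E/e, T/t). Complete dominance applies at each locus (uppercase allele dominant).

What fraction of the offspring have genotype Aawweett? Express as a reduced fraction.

AaWwEett gametes: AWEt×2, AWet×2, AwEt×2, Awet×2, aWEt×2, aWet×2, awEt×2, awet×2
AAWwEeTt gametes: AWET×2, AWEt×2, AWeT×2, AWet×2, AwET×2, AwEt×2, AweT×2, Awet×2
AaWwEett×AAWwEeTt grid (16·16=256): AAWWEETt=4 AAWWEEtt=4 AAWWEeTt=8 AAWWEett=8 AAWWeeTt=4 AAWWeett=4 AAWwEETt=8 AAWwEEtt=8 AAWwEeTt=16 AAWwEett=16 AAWweeTt=8 AAWweett=8 AAwwEETt=4 AAwwEEtt=4 AAwwEeTt=8 AAwwEett=8 AAwweeTt=4 AAwweett=4 AaWWEETt=4 AaWWEEtt=4 AaWWEeTt=8 AaWWEett=8 AaWWeeTt=4 AaWWeett=4 AaWwEETt=8 AaWwEEtt=8 AaWwEeTt=16 AaWwEett=16 AaWweeTt=8 AaWweett=8 AawwEETt=4 AawwEEtt=4 AawwEeTt=8 AawwEett=8 AawweeTt=4 Aawweett=4
Aawweett hits 4/256; gcd=4; 4÷4/256÷4 = 1/64

P(Aawweett) = 1/64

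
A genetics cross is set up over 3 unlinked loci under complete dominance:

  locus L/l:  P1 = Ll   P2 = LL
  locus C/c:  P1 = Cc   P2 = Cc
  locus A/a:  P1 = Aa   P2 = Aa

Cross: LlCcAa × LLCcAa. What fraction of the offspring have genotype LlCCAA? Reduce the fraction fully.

P(LlCCAA) = 1/32

LlCcAa gametes: LCA×1, LCa×1, LcA×1, Lca×1, lCA×1, lCa×1, lcA×1, lca×1
LLCcAa gametes: LCA×2, LCa×2, LcA×2, Lca×2
LlCcAa×LLCcAa grid (8·8=64): LLCCAA=2 LLCCAa=4 LLCCaa=2 LLCcAA=4 LLCcAa=8 LLCcaa=4 LLccAA=2 LLccAa=4 LLccaa=2 LlCCAA=2 LlCCAa=4 LlCCaa=2 LlCcAA=4 LlCcAa=8 LlCcaa=4 LlccAA=2 LlccAa=4 Llccaa=2
LlCCAA hits 2/64; gcd=2; 2÷2/64÷2 = 1/32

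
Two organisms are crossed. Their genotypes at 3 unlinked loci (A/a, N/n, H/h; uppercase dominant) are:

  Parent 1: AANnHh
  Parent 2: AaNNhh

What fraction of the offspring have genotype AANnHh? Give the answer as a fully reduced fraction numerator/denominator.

AANnHh gametes: ANH×2, ANh×2, AnH×2, Anh×2
AaNNhh gametes: ANh×4, aNh×4
AANnHh×AaNNhh grid (8·8=64): AANNHh=8 AANNhh=8 AANnHh=8 AANnhh=8 AaNNHh=8 AaNNhh=8 AaNnHh=8 AaNnhh=8
AANnHh hits 8/64; gcd=8; 8÷8/64÷8 = 1/8

P(AANnHh) = 1/8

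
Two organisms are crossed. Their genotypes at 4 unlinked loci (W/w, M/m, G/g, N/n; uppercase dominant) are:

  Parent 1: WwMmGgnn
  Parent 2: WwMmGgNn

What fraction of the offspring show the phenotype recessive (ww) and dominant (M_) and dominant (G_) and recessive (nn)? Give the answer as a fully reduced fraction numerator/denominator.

WwMmGgnn gametes: WMGn×2, WMgn×2, WmGn×2, Wmgn×2, wMGn×2, wMgn×2, wmGn×2, wmgn×2
WwMmGgNn gametes: WMGN×1, WMGn×1, WMgN×1, WMgn×1, WmGN×1, WmGn×1, WmgN×1, Wmgn×1, wMGN×1, wMGn×1, wMgN×1, wMgn×1, wmGN×1, wmGn×1, wmgN×1, wmgn×1
WwMmGgnn×WwMmGgNn grid (16·16=256): WWMMGGNn=2 WWMMGGnn=2 WWMMGgNn=4 WWMMGgnn=4 WWMMggNn=2 WWMMggnn=2 WWMmGGNn=4 WWMmGGnn=4 WWMmGgNn=8 WWMmGgnn=8 WWMmggNn=4 WWMmggnn=4 WWmmGGNn=2 WWmmGGnn=2 WWmmGgNn=4 WWmmGgnn=4 WWmmggNn=2 WWmmggnn=2 WwMMGGNn=4 WwMMGGnn=4 WwMMGgNn=8 WwMMGgnn=8 WwMMggNn=4 WwMMggnn=4 WwMmGGNn=8 WwMmGGnn=8 WwMmGgNn=16 WwMmGgnn=16 WwMmggNn=8 WwMmggnn=8 WwmmGGNn=4 WwmmGGnn=4 WwmmGgNn=8 WwmmGgnn=8 WwmmggNn=4 Wwmmggnn=4 wwMMGGNn=2 wwMMGGnn=2 wwMMGgNn=4 wwMMGgnn=4 wwMMggNn=2 wwMMggnn=2 wwMmGGNn=4 wwMmGGnn=4 wwMmGgNn=8 wwMmGgnn=8 wwMmggNn=4 wwMmggnn=4 wwmmGGNn=2 wwmmGGnn=2 wwmmGgNn=4 wwmmGgnn=4 wwmmggNn=2 wwmmggnn=2
ww M_ G_ nn hits 18/256; gcd=2; 18÷2/256÷2 = 9/128

P(ww M_ G_ nn) = 9/128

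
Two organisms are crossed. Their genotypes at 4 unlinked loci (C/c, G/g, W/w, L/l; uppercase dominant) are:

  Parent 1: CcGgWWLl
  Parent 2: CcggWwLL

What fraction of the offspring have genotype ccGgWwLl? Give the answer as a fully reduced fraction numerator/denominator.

P(ccGgWwLl) = 1/32

CcGgWWLl gametes: CGWL×2, CGWl×2, CgWL×2, CgWl×2, cGWL×2, cGWl×2, cgWL×2, cgWl×2
CcggWwLL gametes: CgWL×4, CgwL×4, cgWL×4, cgwL×4
CcGgWWLl×CcggWwLL grid (16·16=256): CCGgWWLL=8 CCGgWWLl=8 CCGgWwLL=8 CCGgWwLl=8 CCggWWLL=8 CCggWWLl=8 CCggWwLL=8 CCggWwLl=8 CcGgWWLL=16 CcGgWWLl=16 CcGgWwLL=16 CcGgWwLl=16 CcggWWLL=16 CcggWWLl=16 CcggWwLL=16 CcggWwLl=16 ccGgWWLL=8 ccGgWWLl=8 ccGgWwLL=8 ccGgWwLl=8 ccggWWLL=8 ccggWWLl=8 ccggWwLL=8 ccggWwLl=8
ccGgWwLl hits 8/256; gcd=8; 8÷8/256÷8 = 1/32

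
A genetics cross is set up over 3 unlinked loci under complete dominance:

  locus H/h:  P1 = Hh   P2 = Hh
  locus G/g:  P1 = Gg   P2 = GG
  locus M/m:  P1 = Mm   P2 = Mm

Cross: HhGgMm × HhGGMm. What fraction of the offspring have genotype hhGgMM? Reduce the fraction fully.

P(hhGgMM) = 1/32

HhGgMm gametes: HGM×1, HGm×1, HgM×1, Hgm×1, hGM×1, hGm×1, hgM×1, hgm×1
HhGGMm gametes: HGM×2, HGm×2, hGM×2, hGm×2
HhGgMm×HhGGMm grid (8·8=64): HHGGMM=2 HHGGMm=4 HHGGmm=2 HHGgMM=2 HHGgMm=4 HHGgmm=2 HhGGMM=4 HhGGMm=8 HhGGmm=4 HhGgMM=4 HhGgMm=8 HhGgmm=4 hhGGMM=2 hhGGMm=4 hhGGmm=2 hhGgMM=2 hhGgMm=4 hhGgmm=2
hhGgMM hits 2/64; gcd=2; 2÷2/64÷2 = 1/32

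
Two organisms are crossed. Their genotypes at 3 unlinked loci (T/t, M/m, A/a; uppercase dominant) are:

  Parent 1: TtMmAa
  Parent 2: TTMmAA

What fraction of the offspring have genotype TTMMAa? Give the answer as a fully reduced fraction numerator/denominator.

P(TTMMAa) = 1/16

TtMmAa gametes: TMA×1, TMa×1, TmA×1, Tma×1, tMA×1, tMa×1, tmA×1, tma×1
TTMmAA gametes: TMA×4, TmA×4
TtMmAa×TTMmAA grid (8·8=64): TTMMAA=4 TTMMAa=4 TTMmAA=8 TTMmAa=8 TTmmAA=4 TTmmAa=4 TtMMAA=4 TtMMAa=4 TtMmAA=8 TtMmAa=8 TtmmAA=4 TtmmAa=4
TTMMAa hits 4/64; gcd=4; 4÷4/64÷4 = 1/16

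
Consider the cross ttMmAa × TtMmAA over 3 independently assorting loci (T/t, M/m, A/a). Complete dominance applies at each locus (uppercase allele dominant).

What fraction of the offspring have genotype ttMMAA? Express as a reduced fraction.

P(ttMMAA) = 1/16

ttMmAa gametes: tMA×2, tMa×2, tmA×2, tma×2
TtMmAA gametes: TMA×2, TmA×2, tMA×2, tmA×2
ttMmAa×TtMmAA grid (8·8=64): TtMMAA=4 TtMMAa=4 TtMmAA=8 TtMmAa=8 TtmmAA=4 TtmmAa=4 ttMMAA=4 ttMMAa=4 ttMmAA=8 ttMmAa=8 ttmmAA=4 ttmmAa=4
ttMMAA hits 4/64; gcd=4; 4÷4/64÷4 = 1/16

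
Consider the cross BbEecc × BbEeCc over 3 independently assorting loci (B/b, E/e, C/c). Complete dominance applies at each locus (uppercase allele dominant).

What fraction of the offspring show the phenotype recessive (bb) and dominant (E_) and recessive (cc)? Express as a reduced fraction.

P(bb E_ cc) = 3/32

BbEecc gametes: BEc×2, Bec×2, bEc×2, bec×2
BbEeCc gametes: BEC×1, BEc×1, BeC×1, Bec×1, bEC×1, bEc×1, beC×1, bec×1
BbEecc×BbEeCc grid (8·8=64): BBEECc=2 BBEEcc=2 BBEeCc=4 BBEecc=4 BBeeCc=2 BBeecc=2 BbEECc=4 BbEEcc=4 BbEeCc=8 BbEecc=8 BbeeCc=4 Bbeecc=4 bbEECc=2 bbEEcc=2 bbEeCc=4 bbEecc=4 bbeeCc=2 bbeecc=2
bb E_ cc hits 6/64; gcd=2; 6÷2/64÷2 = 3/32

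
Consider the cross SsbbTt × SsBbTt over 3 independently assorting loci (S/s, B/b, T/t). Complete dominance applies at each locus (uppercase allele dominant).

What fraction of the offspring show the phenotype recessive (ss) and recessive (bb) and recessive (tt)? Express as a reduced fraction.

SsbbTt gametes: SbT×2, Sbt×2, sbT×2, sbt×2
SsBbTt gametes: SBT×1, SBt×1, SbT×1, Sbt×1, sBT×1, sBt×1, sbT×1, sbt×1
SsbbTt×SsBbTt grid (8·8=64): SSBbTT=2 SSBbTt=4 SSBbtt=2 SSbbTT=2 SSbbTt=4 SSbbtt=2 SsBbTT=4 SsBbTt=8 SsBbtt=4 SsbbTT=4 SsbbTt=8 Ssbbtt=4 ssBbTT=2 ssBbTt=4 ssBbtt=2 ssbbTT=2 ssbbTt=4 ssbbtt=2
ss bb tt hits 2/64; gcd=2; 2÷2/64÷2 = 1/32

P(ss bb tt) = 1/32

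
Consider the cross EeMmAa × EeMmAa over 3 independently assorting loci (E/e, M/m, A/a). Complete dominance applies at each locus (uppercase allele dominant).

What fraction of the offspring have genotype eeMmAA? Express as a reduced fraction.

P(eeMmAA) = 1/32

EeMmAa gametes: EMA×1, EMa×1, EmA×1, Ema×1, eMA×1, eMa×1, emA×1, ema×1
EeMmAa gametes: EMA×1, EMa×1, EmA×1, Ema×1, eMA×1, eMa×1, emA×1, ema×1
EeMmAa×EeMmAa grid (8·8=64): EEMMAA=1 EEMMAa=2 EEMMaa=1 EEMmAA=2 EEMmAa=4 EEMmaa=2 EEmmAA=1 EEmmAa=2 EEmmaa=1 EeMMAA=2 EeMMAa=4 EeMMaa=2 EeMmAA=4 EeMmAa=8 EeMmaa=4 EemmAA=2 EemmAa=4 Eemmaa=2 eeMMAA=1 eeMMAa=2 eeMMaa=1 eeMmAA=2 eeMmAa=4 eeMmaa=2 eemmAA=1 eemmAa=2 eemmaa=1
eeMmAA hits 2/64; gcd=2; 2÷2/64÷2 = 1/32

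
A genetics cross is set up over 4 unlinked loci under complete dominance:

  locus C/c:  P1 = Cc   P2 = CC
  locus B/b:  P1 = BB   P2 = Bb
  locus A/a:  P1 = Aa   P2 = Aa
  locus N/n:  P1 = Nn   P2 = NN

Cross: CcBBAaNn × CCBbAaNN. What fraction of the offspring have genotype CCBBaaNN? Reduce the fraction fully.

CcBBAaNn gametes: CBAN×2, CBAn×2, CBaN×2, CBan×2, cBAN×2, cBAn×2, cBaN×2, cBan×2
CCBbAaNN gametes: CBAN×4, CBaN×4, CbAN×4, CbaN×4
CcBBAaNn×CCBbAaNN grid (16·16=256): CCBBAANN=8 CCBBAANn=8 CCBBAaNN=16 CCBBAaNn=16 CCBBaaNN=8 CCBBaaNn=8 CCBbAANN=8 CCBbAANn=8 CCBbAaNN=16 CCBbAaNn=16 CCBbaaNN=8 CCBbaaNn=8 CcBBAANN=8 CcBBAANn=8 CcBBAaNN=16 CcBBAaNn=16 CcBBaaNN=8 CcBBaaNn=8 CcBbAANN=8 CcBbAANn=8 CcBbAaNN=16 CcBbAaNn=16 CcBbaaNN=8 CcBbaaNn=8
CCBBaaNN hits 8/256; gcd=8; 8÷8/256÷8 = 1/32

P(CCBBaaNN) = 1/32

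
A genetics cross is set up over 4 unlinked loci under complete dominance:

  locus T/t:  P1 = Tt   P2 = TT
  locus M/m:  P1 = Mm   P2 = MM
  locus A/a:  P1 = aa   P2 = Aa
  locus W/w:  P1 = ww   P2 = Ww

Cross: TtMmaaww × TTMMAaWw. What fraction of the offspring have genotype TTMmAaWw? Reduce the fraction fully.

TtMmaaww gametes: TMaw×4, Tmaw×4, tMaw×4, tmaw×4
TTMMAaWw gametes: TMAW×4, TMAw×4, TMaW×4, TMaw×4
TtMmaaww×TTMMAaWw grid (16·16=256): TTMMAaWw=16 TTMMAaww=16 TTMMaaWw=16 TTMMaaww=16 TTMmAaWw=16 TTMmAaww=16 TTMmaaWw=16 TTMmaaww=16 TtMMAaWw=16 TtMMAaww=16 TtMMaaWw=16 TtMMaaww=16 TtMmAaWw=16 TtMmAaww=16 TtMmaaWw=16 TtMmaaww=16
TTMmAaWw hits 16/256; gcd=16; 16÷16/256÷16 = 1/16

P(TTMmAaWw) = 1/16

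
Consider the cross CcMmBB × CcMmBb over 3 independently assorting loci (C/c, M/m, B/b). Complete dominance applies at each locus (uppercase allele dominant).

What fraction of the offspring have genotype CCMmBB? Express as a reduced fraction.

CcMmBB gametes: CMB×2, CmB×2, cMB×2, cmB×2
CcMmBb gametes: CMB×1, CMb×1, CmB×1, Cmb×1, cMB×1, cMb×1, cmB×1, cmb×1
CcMmBB×CcMmBb grid (8·8=64): CCMMBB=2 CCMMBb=2 CCMmBB=4 CCMmBb=4 CCmmBB=2 CCmmBb=2 CcMMBB=4 CcMMBb=4 CcMmBB=8 CcMmBb=8 CcmmBB=4 CcmmBb=4 ccMMBB=2 ccMMBb=2 ccMmBB=4 ccMmBb=4 ccmmBB=2 ccmmBb=2
CCMmBB hits 4/64; gcd=4; 4÷4/64÷4 = 1/16

P(CCMmBB) = 1/16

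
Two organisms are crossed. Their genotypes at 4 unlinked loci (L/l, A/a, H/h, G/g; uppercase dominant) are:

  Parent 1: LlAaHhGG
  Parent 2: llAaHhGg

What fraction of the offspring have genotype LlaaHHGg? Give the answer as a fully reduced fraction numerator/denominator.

LlAaHhGG gametes: LAHG×2, LAhG×2, LaHG×2, LahG×2, lAHG×2, lAhG×2, laHG×2, lahG×2
llAaHhGg gametes: lAHG×2, lAHg×2, lAhG×2, lAhg×2, laHG×2, laHg×2, lahG×2, lahg×2
LlAaHhGG×llAaHhGg grid (16·16=256): LlAAHHGG=4 LlAAHHGg=4 LlAAHhGG=8 LlAAHhGg=8 LlAAhhGG=4 LlAAhhGg=4 LlAaHHGG=8 LlAaHHGg=8 LlAaHhGG=16 LlAaHhGg=16 LlAahhGG=8 LlAahhGg=8 LlaaHHGG=4 LlaaHHGg=4 LlaaHhGG=8 LlaaHhGg=8 LlaahhGG=4 LlaahhGg=4 llAAHHGG=4 llAAHHGg=4 llAAHhGG=8 llAAHhGg=8 llAAhhGG=4 llAAhhGg=4 llAaHHGG=8 llAaHHGg=8 llAaHhGG=16 llAaHhGg=16 llAahhGG=8 llAahhGg=8 llaaHHGG=4 llaaHHGg=4 llaaHhGG=8 llaaHhGg=8 llaahhGG=4 llaahhGg=4
LlaaHHGg hits 4/256; gcd=4; 4÷4/256÷4 = 1/64

P(LlaaHHGg) = 1/64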